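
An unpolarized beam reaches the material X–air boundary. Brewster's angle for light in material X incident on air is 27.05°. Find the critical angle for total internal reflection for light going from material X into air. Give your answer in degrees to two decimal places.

From Brewster, n₂/n₁ = tan θ_B = tan 27.05° = 0.5106.
Then sin θ_c = n₂/n₁ = 0.5106, so θ_c = arcsin 0.5106 = 30.71°.

θ_c ≈ 30.71°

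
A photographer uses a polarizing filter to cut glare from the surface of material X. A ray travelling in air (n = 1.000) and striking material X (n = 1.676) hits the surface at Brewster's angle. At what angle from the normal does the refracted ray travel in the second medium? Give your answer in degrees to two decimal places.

θ_t ≈ 30.82°

tan θ_B = n₂/n₁ = 1.676/1.000 = 1.6760, so θ_B = 59.18°.
At Brewster's angle the reflected and refracted rays are perpendicular, so θ_t = 90° − θ_B = 90° − 59.18° = 30.82°.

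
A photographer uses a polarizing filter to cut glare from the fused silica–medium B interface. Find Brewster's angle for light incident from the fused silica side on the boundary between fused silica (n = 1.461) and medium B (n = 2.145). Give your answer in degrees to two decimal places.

θ_B ≈ 55.74°

Here n₂/n₁ = 2.145/1.461 = 1.4682, and Brewster's law gives tan θ_B = n₂/n₁.
So θ_B = arctan 1.4682 = 55.74°.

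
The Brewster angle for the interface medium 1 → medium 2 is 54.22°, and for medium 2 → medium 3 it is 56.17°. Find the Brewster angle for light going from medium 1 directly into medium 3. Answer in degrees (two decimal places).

θ_B ≈ 64.22°

tan θ_B(1→2) = n₂/n₁ = tan 54.22° = 1.3876.
tan θ_B(2→3) = n₃/n₂ = tan 56.17° = 1.4921.
n₃/n₁ = 2.0704. Then tan θ_B(1→3) = n₃/n₁, so θ_B(1→3) = arctan(2.0704) = 64.22°.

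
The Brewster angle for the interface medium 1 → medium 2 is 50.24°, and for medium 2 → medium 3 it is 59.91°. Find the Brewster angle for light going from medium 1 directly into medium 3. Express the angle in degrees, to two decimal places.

tan θ_B(1→2) = n₂/n₁ = tan 50.24° = 1.2019.
tan θ_B(2→3) = n₃/n₂ = tan 59.91° = 1.7258.
Multiplying, n₃/n₁ = 1.2019 × 1.7258 = 2.0743, and θ_B(1→3) = arctan 2.0743 = 64.26°.

θ_B ≈ 64.26°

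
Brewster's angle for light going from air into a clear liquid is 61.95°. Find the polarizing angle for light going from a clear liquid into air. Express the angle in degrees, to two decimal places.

θ_B' ≈ 28.05°

The two Brewster angles are complementary: θ_B' = 90° − θ_B = 90° − 61.95° = 28.05°.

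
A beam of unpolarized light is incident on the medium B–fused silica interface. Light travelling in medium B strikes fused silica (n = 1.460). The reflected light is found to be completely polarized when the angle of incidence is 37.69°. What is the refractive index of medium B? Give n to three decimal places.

Brewster's law: tan θ_B = n₂/n₁ (light incident in medium B, refracted into fused silica).
n₁ = n₂ / tan θ_B = 1.460 / tan 37.69° = 1.890.

n ≈ 1.890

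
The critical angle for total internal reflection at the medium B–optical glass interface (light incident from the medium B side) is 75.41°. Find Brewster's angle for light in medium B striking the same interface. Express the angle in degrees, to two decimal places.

θ_B ≈ 44.06°

n₂/n₁ = sin θ_c = sin 75.41° = 0.9678.
tan θ_B equals the same ratio, so θ_B = arctan(0.9678) = 44.06°.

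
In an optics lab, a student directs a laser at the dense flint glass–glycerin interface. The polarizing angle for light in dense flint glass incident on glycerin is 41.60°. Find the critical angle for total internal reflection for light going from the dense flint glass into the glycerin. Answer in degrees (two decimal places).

θ_c ≈ 62.60°

n₂/n₁ = tan 41.60° = 0.8878; the critical angle satisfies sin θ_c = n₂/n₁.
θ_c = arcsin(0.8878) = 62.60°.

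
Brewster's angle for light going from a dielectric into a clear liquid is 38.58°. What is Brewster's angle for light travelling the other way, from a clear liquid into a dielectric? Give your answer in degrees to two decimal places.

θ_B' ≈ 51.42°

The two Brewster angles are complementary: θ_B' = 90° − θ_B = 90° − 38.58° = 51.42°.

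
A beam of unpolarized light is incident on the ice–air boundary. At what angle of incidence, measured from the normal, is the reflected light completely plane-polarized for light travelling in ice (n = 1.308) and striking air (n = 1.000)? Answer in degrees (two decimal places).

tan θ_B = n₂/n₁ = 1.000/1.308 = 0.7645.
θ_B = arctan(0.7645) = 37.40°.

θ_B ≈ 37.40°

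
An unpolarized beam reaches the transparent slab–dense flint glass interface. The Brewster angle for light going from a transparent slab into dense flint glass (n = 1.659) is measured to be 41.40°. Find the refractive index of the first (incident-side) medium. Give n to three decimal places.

n ≈ 1.882

At the Brewster angle, tan θ_B = n₂/n₁ with n₁ on the incident side (a transparent slab) and n₂ on the transmitted side (dense flint glass).
n₁ = n₂ / tan θ_B = 1.659 / tan 41.40° = 1.882.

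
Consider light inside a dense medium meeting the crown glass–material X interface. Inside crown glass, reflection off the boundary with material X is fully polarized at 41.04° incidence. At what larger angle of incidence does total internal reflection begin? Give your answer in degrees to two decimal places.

θ_c ≈ 60.52°

n₂/n₁ = tan 41.04° = 0.8705; the critical angle satisfies sin θ_c = n₂/n₁.
θ_c = arcsin(0.8705) = 60.52°.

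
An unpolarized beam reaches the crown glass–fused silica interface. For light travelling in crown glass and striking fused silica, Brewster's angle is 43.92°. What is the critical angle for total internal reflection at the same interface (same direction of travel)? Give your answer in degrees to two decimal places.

n₂/n₁ = tan 43.92° = 0.9630; the critical angle satisfies sin θ_c = n₂/n₁.
θ_c = arcsin(0.9630) = 74.36°.

θ_c ≈ 74.36°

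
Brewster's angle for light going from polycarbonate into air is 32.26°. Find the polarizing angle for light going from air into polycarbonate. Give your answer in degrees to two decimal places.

Reversing the direction swaps n₁ and n₂, so tan θ_B' = 1/tan θ_B and θ_B' = 90° − θ_B.
Hence θ_B' = 90° − 32.26° = 57.74°.

θ_B' ≈ 57.74°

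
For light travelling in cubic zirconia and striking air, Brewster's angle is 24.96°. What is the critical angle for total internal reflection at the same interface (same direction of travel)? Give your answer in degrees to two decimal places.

n₂/n₁ = tan 24.96° = 0.4655; the critical angle satisfies sin θ_c = n₂/n₁.
θ_c = arcsin(0.4655) = 27.74°.

θ_c ≈ 27.74°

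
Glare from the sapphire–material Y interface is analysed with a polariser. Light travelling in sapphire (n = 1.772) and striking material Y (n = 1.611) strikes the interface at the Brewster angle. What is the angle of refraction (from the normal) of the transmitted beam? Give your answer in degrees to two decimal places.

tan θ_B = n₂/n₁ = 1.611/1.772 = 0.9091, so θ_B = 42.28°.
At Brewster's angle the reflected and refracted rays are perpendicular, so θ_t = 90° − θ_B = 90° − 42.28° = 47.72°.

θ_t ≈ 47.72°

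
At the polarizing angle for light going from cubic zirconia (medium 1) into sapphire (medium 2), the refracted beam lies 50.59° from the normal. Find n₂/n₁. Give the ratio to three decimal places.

n₂/n₁ ≈ 0.822

θ_B + θ_t = 90°, so θ_B = 90° − 50.59° = 39.41°.
tan θ_B = n₂/n₁, so n₂/n₁ = tan 39.41° = 0.822.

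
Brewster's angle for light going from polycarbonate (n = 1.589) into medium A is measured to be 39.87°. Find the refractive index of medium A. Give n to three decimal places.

n ≈ 1.327

Brewster's law: tan θ_B = n₂/n₁ (light incident in polycarbonate, refracted into medium A).
n₂ = n₁ tan θ_B = 1.589 × tan 39.87° = 1.327.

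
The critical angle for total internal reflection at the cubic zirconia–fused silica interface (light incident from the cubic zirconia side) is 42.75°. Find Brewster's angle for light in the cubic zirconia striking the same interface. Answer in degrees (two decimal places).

θ_B ≈ 34.17°

sin θ_c = n₂/n₁, so n₂/n₁ = sin 42.75° = 0.6788.
Brewster: tan θ_B = n₂/n₁ = 0.6788.
θ_B = arctan(0.6788) = 34.17°.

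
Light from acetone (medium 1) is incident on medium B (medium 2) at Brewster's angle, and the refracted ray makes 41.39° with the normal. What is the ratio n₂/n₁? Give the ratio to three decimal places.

n₂/n₁ ≈ 1.135

θ_B + θ_t = 90°, so θ_B = 90° − 41.39° = 48.61°.
tan θ_B = n₂/n₁, so n₂/n₁ = tan 48.61° = 1.135.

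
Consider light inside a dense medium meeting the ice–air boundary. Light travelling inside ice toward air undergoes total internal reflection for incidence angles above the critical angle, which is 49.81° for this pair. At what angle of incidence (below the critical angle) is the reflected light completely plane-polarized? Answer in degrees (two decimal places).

n₂/n₁ = sin θ_c = sin 49.81° = 0.7639.
tan θ_B equals the same ratio, so θ_B = arctan(0.7639) = 37.38°.

θ_B ≈ 37.38°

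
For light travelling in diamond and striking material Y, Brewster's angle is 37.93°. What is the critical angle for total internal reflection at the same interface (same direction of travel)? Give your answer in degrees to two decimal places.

From Brewster, n₂/n₁ = tan θ_B = tan 37.93° = 0.7793.
Then sin θ_c = n₂/n₁ = 0.7793, so θ_c = arcsin 0.7793 = 51.20°.

θ_c ≈ 51.20°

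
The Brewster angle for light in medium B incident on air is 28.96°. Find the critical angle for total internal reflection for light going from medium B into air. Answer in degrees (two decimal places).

θ_c ≈ 33.60°

tan θ_B = n₂/n₁ = tan 28.96° = 0.5534.
Total internal reflection: sin θ_c = n₂/n₁ = 0.5534.
θ_c = arcsin(0.5534) = 33.60°.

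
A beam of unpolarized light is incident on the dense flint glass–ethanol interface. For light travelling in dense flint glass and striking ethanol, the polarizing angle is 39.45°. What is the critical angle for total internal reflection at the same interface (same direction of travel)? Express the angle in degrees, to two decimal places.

θ_c ≈ 55.37°

From Brewster, n₂/n₁ = tan θ_B = tan 39.45° = 0.8229.
Then sin θ_c = n₂/n₁ = 0.8229, so θ_c = arcsin 0.8229 = 55.37°.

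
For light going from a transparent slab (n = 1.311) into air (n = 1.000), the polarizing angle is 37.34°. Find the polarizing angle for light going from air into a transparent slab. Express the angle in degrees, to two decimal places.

tan θ_B' = n₁/n₂ = 1/tan θ_B, so θ_B' = 90° − θ_B.
θ_B' = 90° − 37.34° = 52.66°.

θ_B' ≈ 52.66°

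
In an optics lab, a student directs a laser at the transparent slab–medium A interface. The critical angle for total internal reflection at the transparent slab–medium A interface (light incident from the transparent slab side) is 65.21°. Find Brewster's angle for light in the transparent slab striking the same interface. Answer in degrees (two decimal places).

θ_B ≈ 42.23°

At the critical angle sin θ_c = n₂/n₁, giving n₂/n₁ = sin 65.21° = 0.9079.
Then tan θ_B = n₂/n₁ = 0.9079, so θ_B = arctan 0.9079 = 42.23°.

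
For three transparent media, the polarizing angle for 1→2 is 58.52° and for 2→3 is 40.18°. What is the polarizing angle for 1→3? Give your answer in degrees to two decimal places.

Each Brewster angle gives a ratio: n₂/n₁ = tan 58.52° = 1.6331, n₃/n₂ = tan 40.18° = 0.8445.
Multiplying, n₃/n₁ = 1.6331 × 0.8445 = 1.3791, and θ_B(1→3) = arctan 1.3791 = 54.05°.

θ_B ≈ 54.05°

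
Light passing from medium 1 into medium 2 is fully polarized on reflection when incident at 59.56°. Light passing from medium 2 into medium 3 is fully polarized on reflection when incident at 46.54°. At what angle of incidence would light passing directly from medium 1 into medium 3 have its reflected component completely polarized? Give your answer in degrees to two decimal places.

Each Brewster angle gives a ratio: n₂/n₁ = tan 59.56° = 1.7017, n₃/n₂ = tan 46.54° = 1.0553.
So n₃/n₁ = (n₂/n₁)(n₃/n₂) = 1.7017 × 1.0553 = 1.7958.
θ_B(1→3) = arctan(1.7958) = 60.89°.

θ_B ≈ 60.89°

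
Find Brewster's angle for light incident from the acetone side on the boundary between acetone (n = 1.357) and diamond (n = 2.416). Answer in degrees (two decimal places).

At Brewster's angle the reflected and refracted rays are perpendicular, which with Snell's law gives tan θ_B = n₂/n₁.
Here n₂/n₁ = 2.416/1.357 = 1.7804, and Brewster's law gives tan θ_B = n₂/n₁.
So θ_B = arctan 1.7804 = 60.68°.

θ_B ≈ 60.68°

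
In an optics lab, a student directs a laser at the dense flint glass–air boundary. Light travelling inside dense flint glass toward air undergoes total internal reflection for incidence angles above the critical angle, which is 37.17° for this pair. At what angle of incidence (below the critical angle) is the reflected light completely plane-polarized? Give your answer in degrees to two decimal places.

sin θ_c = n₂/n₁, so n₂/n₁ = sin 37.17° = 0.6042.
Brewster: tan θ_B = n₂/n₁ = 0.6042.
θ_B = arctan(0.6042) = 31.14°.

θ_B ≈ 31.14°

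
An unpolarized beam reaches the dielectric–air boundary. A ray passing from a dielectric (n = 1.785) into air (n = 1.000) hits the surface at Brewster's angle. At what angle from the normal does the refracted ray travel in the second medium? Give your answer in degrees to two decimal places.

θ_t ≈ 60.74°

tan θ_B = n₂/n₁ = 1.000/1.785 = 0.5602, so θ_B = 29.26°.
At Brewster's angle the reflected and refracted rays are perpendicular, so θ_t = 90° − θ_B = 90° − 29.26° = 60.74°.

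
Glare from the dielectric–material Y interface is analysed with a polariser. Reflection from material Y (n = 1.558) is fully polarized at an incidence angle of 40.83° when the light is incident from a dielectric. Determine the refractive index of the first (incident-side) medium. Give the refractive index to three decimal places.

n ≈ 1.803

Full polarization of the reflected beam means tan θ_B = n₂/n₁, where n₁ is the incident medium (a dielectric).
n₁ = n₂ / tan θ_B = 1.558 / tan 40.83° = 1.803.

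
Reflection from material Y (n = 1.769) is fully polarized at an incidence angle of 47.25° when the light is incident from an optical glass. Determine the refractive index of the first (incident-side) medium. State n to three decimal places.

At Brewster's angle, tan θ_B = n₂/n₁ with n₁ on the incident side (an optical glass) and n₂ on the transmitted side (material Y).
n₁ = n₂ / tan θ_B = 1.769 / tan 47.25° = 1.635.

n ≈ 1.635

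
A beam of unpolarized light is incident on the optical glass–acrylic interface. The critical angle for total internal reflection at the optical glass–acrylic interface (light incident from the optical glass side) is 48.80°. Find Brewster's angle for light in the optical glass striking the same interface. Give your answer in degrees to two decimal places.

n₂/n₁ = sin θ_c = sin 48.80° = 0.7524.
tan θ_B equals the same ratio, so θ_B = arctan(0.7524) = 36.96°.

θ_B ≈ 36.96°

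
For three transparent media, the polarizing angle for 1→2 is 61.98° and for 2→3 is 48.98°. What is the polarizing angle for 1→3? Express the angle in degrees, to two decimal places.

θ_B ≈ 65.16°

n₂/n₁ = tan 61.98° = 1.8791 and n₃/n₂ = tan 48.98° = 1.1496.
Multiplying, n₃/n₁ = 1.8791 × 1.1496 = 2.1602, and θ_B(1→3) = arctan 2.1602 = 65.16°.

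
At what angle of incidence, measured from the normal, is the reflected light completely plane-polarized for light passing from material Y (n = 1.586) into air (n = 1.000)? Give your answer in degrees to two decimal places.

θ_B ≈ 32.23°

Here n₂/n₁ = 1.000/1.586 = 0.6305, and Brewster's law gives tan θ_B = n₂/n₁.
So θ_B = arctan 0.6305 = 32.23°.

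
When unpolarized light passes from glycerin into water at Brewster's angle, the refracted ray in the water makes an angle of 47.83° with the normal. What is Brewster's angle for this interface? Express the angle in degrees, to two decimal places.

θ_B ≈ 42.17°

Since the reflected and refracted rays are at right angles at the polarizing angle, θ_B + θ_t = 90°.
θ_B = 90° − 47.83° = 42.17°.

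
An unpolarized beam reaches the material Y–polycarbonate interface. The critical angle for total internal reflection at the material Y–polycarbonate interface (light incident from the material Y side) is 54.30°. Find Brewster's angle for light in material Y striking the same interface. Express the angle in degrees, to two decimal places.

At the critical angle sin θ_c = n₂/n₁, giving n₂/n₁ = sin 54.30° = 0.8121.
Then tan θ_B = n₂/n₁ = 0.8121, so θ_B = arctan 0.8121 = 39.08°.

θ_B ≈ 39.08°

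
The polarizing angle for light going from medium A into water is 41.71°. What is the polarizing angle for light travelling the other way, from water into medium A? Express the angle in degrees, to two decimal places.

tan θ_B' = n₁/n₂ = 1/tan θ_B, so θ_B' = 90° − θ_B.
θ_B' = 90° − 41.71° = 48.29°.

θ_B' ≈ 48.29°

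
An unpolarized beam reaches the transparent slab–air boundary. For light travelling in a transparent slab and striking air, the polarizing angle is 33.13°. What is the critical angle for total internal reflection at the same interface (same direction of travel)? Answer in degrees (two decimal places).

tan θ_B = n₂/n₁ = tan 33.13° = 0.6526.
Total internal reflection: sin θ_c = n₂/n₁ = 0.6526.
θ_c = arcsin(0.6526) = 40.74°.

θ_c ≈ 40.74°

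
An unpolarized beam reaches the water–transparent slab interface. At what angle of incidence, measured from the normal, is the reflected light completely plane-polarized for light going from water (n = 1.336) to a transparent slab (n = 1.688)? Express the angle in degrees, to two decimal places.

Here n₂/n₁ = 1.688/1.336 = 1.2635, and Brewster's law gives tan θ_B = n₂/n₁.
So θ_B = arctan 1.2635 = 51.64°.

θ_B ≈ 51.64°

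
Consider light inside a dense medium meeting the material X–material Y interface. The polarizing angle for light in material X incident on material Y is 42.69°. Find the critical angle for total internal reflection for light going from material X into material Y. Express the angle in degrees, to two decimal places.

θ_c ≈ 67.29°

tan θ_B = n₂/n₁ = tan 42.69° = 0.9225.
Total internal reflection: sin θ_c = n₂/n₁ = 0.9225.
θ_c = arcsin(0.9225) = 67.29°.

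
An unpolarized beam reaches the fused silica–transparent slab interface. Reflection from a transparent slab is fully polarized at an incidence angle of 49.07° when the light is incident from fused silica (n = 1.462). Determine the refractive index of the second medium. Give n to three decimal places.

n ≈ 1.686

At Brewster's angle, tan θ_B = n₂/n₁ with n₁ on the incident side (fused silica) and n₂ on the transmitted side (a transparent slab).
n₂ = n₁ tan θ_B = 1.462 × tan 49.07° = 1.686.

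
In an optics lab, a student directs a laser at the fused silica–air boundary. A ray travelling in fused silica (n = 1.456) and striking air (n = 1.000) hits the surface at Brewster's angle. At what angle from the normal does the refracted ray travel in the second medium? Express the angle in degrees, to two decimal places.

θ_t ≈ 55.52°

First find Brewster's angle: tan θ_B = 1.000/1.456 = 0.6868, giving θ_B = 34.48°.
Since θ_B + θ_t = 90° at Brewster incidence, θ_t = 90° − 34.48° = 55.52°.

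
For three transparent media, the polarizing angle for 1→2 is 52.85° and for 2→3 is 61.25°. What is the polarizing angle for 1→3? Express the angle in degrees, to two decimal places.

θ_B ≈ 67.43°

n₂/n₁ = tan 52.85° = 1.3198 and n₃/n₂ = tan 61.25° = 1.8228.
n₃/n₁ = 2.4058. Then tan θ_B(1→3) = n₃/n₁, so θ_B(1→3) = arctan(2.4058) = 67.43°.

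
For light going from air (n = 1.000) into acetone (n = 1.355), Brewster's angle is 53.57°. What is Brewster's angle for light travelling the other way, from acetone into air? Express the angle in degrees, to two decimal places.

θ_B' ≈ 36.43°

tan θ_B' = n₁/n₂ = 1/tan θ_B, so θ_B' = 90° − θ_B.
θ_B' = 90° − 53.57° = 36.43°.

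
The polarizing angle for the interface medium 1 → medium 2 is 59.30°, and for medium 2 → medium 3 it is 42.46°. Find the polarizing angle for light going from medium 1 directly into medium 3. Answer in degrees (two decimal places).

θ_B ≈ 57.02°

Each Brewster angle gives a ratio: n₂/n₁ = tan 59.30° = 1.6842, n₃/n₂ = tan 42.46° = 0.9150.
Multiplying, n₃/n₁ = 1.6842 × 0.9150 = 1.5411, and θ_B(1→3) = arctan 1.5411 = 57.02°.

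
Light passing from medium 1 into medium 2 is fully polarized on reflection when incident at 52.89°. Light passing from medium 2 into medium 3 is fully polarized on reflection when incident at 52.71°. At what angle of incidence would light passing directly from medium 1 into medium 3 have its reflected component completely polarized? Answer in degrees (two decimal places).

tan θ_B(1→2) = n₂/n₁ = tan 52.89° = 1.3218.
tan θ_B(2→3) = n₃/n₂ = tan 52.71° = 1.3132.
n₃/n₁ = 1.7357. Then tan θ_B(1→3) = n₃/n₁, so θ_B(1→3) = arctan(1.7357) = 60.05°.

θ_B ≈ 60.05°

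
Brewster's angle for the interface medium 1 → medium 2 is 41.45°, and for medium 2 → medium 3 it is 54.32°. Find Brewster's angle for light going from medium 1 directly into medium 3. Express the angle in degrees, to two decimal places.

θ_B ≈ 50.89°

n₂/n₁ = tan 41.45° = 0.8832 and n₃/n₂ = tan 54.32° = 1.3927.
Multiplying, n₃/n₁ = 0.8832 × 1.3927 = 1.2300, and θ_B(1→3) = arctan 1.2300 = 50.89°.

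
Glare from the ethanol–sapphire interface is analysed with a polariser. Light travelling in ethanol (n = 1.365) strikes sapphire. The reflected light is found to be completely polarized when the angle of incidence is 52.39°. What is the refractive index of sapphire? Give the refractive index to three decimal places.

At the Brewster angle, tan θ_B = n₂/n₁ with n₁ on the incident side (ethanol) and n₂ on the transmitted side (sapphire).
n₂ = n₁ tan θ_B = 1.365 × tan 52.39° = 1.772.

n ≈ 1.772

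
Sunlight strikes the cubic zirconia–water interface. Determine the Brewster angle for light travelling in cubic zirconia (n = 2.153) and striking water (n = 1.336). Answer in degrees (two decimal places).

At Brewster's angle the reflected and refracted rays are perpendicular, which with Snell's law gives tan θ_B = n₂/n₁.
Here n₂/n₁ = 1.336/2.153 = 0.6205, and Brewster's law gives tan θ_B = n₂/n₁. Taking the arctangent, θ_B = 31.82°.

θ_B ≈ 31.82°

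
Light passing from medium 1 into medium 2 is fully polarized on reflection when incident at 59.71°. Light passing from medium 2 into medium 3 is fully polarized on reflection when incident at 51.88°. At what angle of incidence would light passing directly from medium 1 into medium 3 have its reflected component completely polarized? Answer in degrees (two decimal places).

θ_B ≈ 65.38°

tan θ_B(1→2) = n₂/n₁ = tan 59.71° = 1.7120.
tan θ_B(2→3) = n₃/n₂ = tan 51.88° = 1.2744.
n₃/n₁ = 2.1818. Then tan θ_B(1→3) = n₃/n₁, so θ_B(1→3) = arctan(2.1818) = 65.38°.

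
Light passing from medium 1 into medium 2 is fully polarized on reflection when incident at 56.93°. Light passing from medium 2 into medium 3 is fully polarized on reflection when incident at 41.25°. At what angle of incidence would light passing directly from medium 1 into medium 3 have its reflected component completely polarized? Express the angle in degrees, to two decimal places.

θ_B ≈ 53.41°

tan θ_B(1→2) = n₂/n₁ = tan 56.93° = 1.5358.
tan θ_B(2→3) = n₃/n₂ = tan 41.25° = 0.8770.
So n₃/n₁ = (n₂/n₁)(n₃/n₂) = 1.5358 × 0.8770 = 1.3468.
θ_B(1→3) = arctan(1.3468) = 53.41°.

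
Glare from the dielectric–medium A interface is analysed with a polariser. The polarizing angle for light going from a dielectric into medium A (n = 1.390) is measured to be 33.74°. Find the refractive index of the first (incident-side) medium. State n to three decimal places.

Brewster's law: tan θ_B = n₂/n₁ (light incident in a dielectric, refracted into medium A).
n₁ = n₂ / tan θ_B = 1.390 / tan 33.74° = 2.081.

n ≈ 2.081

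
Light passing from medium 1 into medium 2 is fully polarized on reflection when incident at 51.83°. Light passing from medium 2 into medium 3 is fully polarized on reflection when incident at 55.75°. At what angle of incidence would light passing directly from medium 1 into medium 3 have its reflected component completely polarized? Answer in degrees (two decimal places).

θ_B ≈ 61.84°

tan θ_B(1→2) = n₂/n₁ = tan 51.83° = 1.2721.
tan θ_B(2→3) = n₃/n₂ = tan 55.75° = 1.4687.
So n₃/n₁ = (n₂/n₁)(n₃/n₂) = 1.2721 × 1.4687 = 1.8684.
θ_B(1→3) = arctan(1.8684) = 61.84°.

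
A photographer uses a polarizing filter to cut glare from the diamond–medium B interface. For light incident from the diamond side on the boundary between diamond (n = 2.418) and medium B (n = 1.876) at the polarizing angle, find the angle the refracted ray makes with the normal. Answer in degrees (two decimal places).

tan θ_B = n₂/n₁ = 1.876/2.418 = 0.7758, so θ_B = 37.81°.
Since θ_B + θ_t = 90° at Brewster incidence, θ_t = 90° − 37.81° = 52.19°.

θ_t ≈ 52.19°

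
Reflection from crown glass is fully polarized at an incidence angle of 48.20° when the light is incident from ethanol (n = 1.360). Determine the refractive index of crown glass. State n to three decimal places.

n ≈ 1.521

Brewster's law: tan θ_B = n₂/n₁ (light incident in ethanol, refracted into crown glass).
n₂ = n₁ tan θ_B = 1.360 × tan 48.20° = 1.521.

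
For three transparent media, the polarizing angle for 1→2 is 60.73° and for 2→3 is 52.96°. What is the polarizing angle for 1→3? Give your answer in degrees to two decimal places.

n₂/n₁ = tan 60.73° = 1.7842 and n₃/n₂ = tan 52.96° = 1.3251.
Multiplying, n₃/n₁ = 1.7842 × 1.3251 = 2.3642, and θ_B(1→3) = arctan 2.3642 = 67.07°.

θ_B ≈ 67.07°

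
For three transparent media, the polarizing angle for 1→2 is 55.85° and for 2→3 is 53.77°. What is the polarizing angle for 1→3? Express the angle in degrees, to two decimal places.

Each Brewster angle gives a ratio: n₂/n₁ = tan 55.85° = 1.4742, n₃/n₂ = tan 53.77° = 1.3648.
Multiplying, n₃/n₁ = 1.4742 × 1.3648 = 2.0121, and θ_B(1→3) = arctan 2.0121 = 63.57°.

θ_B ≈ 63.57°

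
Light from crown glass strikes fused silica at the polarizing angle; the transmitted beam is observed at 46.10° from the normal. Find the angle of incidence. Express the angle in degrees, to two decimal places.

Brewster's condition makes the reflected and refracted beams perpendicular: θ_B + θ_t = 90°.
θ_B = 90° − 46.10° = 43.90°.

θ_B ≈ 43.90°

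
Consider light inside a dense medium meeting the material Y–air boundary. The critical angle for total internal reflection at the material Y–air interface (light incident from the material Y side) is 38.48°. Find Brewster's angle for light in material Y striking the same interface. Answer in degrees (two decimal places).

n₂/n₁ = sin θ_c = sin 38.48° = 0.6222.
tan θ_B equals the same ratio, so θ_B = arctan(0.6222) = 31.89°.

θ_B ≈ 31.89°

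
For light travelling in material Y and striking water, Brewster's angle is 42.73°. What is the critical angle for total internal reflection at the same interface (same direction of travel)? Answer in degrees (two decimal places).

θ_c ≈ 67.48°

tan θ_B = n₂/n₁ = tan 42.73° = 0.9237.
Total internal reflection: sin θ_c = n₂/n₁ = 0.9237.
θ_c = arcsin(0.9237) = 67.48°.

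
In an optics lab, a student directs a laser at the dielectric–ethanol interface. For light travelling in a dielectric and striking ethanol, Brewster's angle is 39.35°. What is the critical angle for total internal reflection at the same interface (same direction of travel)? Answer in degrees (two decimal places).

tan θ_B = n₂/n₁ = tan 39.35° = 0.8199.
Total internal reflection: sin θ_c = n₂/n₁ = 0.8199.
θ_c = arcsin(0.8199) = 55.08°.

θ_c ≈ 55.08°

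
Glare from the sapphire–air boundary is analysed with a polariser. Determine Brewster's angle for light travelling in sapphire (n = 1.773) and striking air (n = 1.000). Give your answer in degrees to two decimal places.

Here n₂/n₁ = 1.000/1.773 = 0.5640, and Brewster's law gives tan θ_B = n₂/n₁. Taking the arctangent, θ_B = 29.42°.

θ_B ≈ 29.42°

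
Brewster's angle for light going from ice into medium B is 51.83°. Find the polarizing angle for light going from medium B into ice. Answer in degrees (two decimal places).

θ_B' ≈ 38.17°

The two Brewster angles are complementary: θ_B' = 90° − θ_B = 90° − 51.83° = 38.17°.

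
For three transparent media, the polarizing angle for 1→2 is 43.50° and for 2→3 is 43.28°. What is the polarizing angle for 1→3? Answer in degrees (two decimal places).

θ_B ≈ 41.79°

tan θ_B(1→2) = n₂/n₁ = tan 43.50° = 0.9490.
tan θ_B(2→3) = n₃/n₂ = tan 43.28° = 0.9417.
So n₃/n₁ = (n₂/n₁)(n₃/n₂) = 0.9490 × 0.9417 = 0.8936.
θ_B(1→3) = arctan(0.8936) = 41.79°.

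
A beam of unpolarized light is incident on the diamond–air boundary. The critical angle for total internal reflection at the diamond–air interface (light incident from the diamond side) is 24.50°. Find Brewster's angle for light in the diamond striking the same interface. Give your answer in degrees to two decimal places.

θ_B ≈ 22.52°

At the critical angle sin θ_c = n₂/n₁, giving n₂/n₁ = sin 24.50° = 0.4147.
Then tan θ_B = n₂/n₁ = 0.4147, so θ_B = arctan 0.4147 = 22.52°.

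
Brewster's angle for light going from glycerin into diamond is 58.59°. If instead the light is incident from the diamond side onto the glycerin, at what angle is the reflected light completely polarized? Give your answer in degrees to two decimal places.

Reversing the direction swaps n₁ and n₂, so tan θ_B' = 1/tan θ_B and θ_B' = 90° − θ_B.
Hence θ_B' = 90° − 58.59° = 31.41°.

θ_B' ≈ 31.41°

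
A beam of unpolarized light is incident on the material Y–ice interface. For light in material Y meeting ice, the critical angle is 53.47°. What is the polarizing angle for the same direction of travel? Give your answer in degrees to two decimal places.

θ_B ≈ 38.78°

sin θ_c = n₂/n₁, so n₂/n₁ = sin 53.47° = 0.8035.
Brewster: tan θ_B = n₂/n₁ = 0.8035.
θ_B = arctan(0.8035) = 38.78°.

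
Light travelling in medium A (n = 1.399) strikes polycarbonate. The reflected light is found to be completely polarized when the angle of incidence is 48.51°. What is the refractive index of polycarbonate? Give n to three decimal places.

At the polarizing angle, tan θ_B = n₂/n₁ with n₁ on the incident side (medium A) and n₂ on the transmitted side (polycarbonate).
n₂ = n₁ tan θ_B = 1.399 × tan 48.51° = 1.582.

n ≈ 1.582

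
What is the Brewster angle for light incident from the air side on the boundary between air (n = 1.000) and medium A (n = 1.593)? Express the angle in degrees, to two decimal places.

Here n₂/n₁ = 1.593/1.000 = 1.5930, and Brewster's law gives tan θ_B = n₂/n₁. Taking the arctangent, θ_B = 57.88°.

θ_B ≈ 57.88°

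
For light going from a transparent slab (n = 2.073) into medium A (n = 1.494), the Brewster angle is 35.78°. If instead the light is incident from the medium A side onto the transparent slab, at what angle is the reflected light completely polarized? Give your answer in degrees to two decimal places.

The two Brewster angles are complementary: θ_B' = 90° − θ_B = 90° − 35.78° = 54.22°.

θ_B' ≈ 54.22°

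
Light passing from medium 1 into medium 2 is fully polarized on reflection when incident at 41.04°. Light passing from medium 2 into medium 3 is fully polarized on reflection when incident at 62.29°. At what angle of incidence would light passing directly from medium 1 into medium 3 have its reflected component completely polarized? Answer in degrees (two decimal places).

Each Brewster angle gives a ratio: n₂/n₁ = tan 41.04° = 0.8705, n₃/n₂ = tan 62.29° = 1.9039.
n₃/n₁ = 1.6574. Then tan θ_B(1→3) = n₃/n₁, so θ_B(1→3) = arctan(1.6574) = 58.89°.

θ_B ≈ 58.89°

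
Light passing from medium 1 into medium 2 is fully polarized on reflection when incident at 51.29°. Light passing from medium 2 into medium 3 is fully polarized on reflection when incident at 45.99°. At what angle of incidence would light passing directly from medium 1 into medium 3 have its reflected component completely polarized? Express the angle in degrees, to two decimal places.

θ_B ≈ 52.25°

n₂/n₁ = tan 51.29° = 1.2478 and n₃/n₂ = tan 45.99° = 1.0352.
Multiplying, n₃/n₁ = 1.2478 × 1.0352 = 1.2916, and θ_B(1→3) = arctan 1.2916 = 52.25°.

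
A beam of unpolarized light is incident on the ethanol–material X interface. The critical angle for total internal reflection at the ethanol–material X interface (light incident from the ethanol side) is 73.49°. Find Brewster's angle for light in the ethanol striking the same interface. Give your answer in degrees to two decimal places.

θ_B ≈ 43.79°

sin θ_c = n₂/n₁, so n₂/n₁ = sin 73.49° = 0.9588.
Brewster: tan θ_B = n₂/n₁ = 0.9588.
θ_B = arctan(0.9588) = 43.79°.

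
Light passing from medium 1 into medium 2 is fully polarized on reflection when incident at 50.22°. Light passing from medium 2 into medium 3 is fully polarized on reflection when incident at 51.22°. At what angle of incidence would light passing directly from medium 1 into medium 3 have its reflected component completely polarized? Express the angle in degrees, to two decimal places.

θ_B ≈ 56.22°

Each Brewster angle gives a ratio: n₂/n₁ = tan 50.22° = 1.2011, n₃/n₂ = tan 51.22° = 1.2446.
So n₃/n₁ = (n₂/n₁)(n₃/n₂) = 1.2011 × 1.2446 = 1.4949.
θ_B(1→3) = arctan(1.4949) = 56.22°.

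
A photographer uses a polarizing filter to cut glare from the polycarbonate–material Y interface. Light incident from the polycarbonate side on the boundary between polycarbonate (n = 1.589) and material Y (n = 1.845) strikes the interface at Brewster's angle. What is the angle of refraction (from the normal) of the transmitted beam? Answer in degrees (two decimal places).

θ_t ≈ 40.74°

θ_B = arctan(n₂/n₁) = arctan(1.845/1.589) = 49.26°.
Since θ_B + θ_t = 90° at Brewster incidence, θ_t = 90° − 49.26° = 40.74°.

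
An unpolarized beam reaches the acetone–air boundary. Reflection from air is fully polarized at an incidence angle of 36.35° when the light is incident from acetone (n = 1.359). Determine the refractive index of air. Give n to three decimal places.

n ≈ 1.000

Brewster's law: tan θ_B = n₂/n₁ (light incident in acetone, refracted into air).
n₂ = n₁ tan θ_B = 1.359 × tan 36.35° = 1.000.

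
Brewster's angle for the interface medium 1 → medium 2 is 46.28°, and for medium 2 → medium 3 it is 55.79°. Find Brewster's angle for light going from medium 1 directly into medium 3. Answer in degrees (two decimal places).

Each Brewster angle gives a ratio: n₂/n₁ = tan 46.28° = 1.0457, n₃/n₂ = tan 55.79° = 1.4709.
n₃/n₁ = 1.5381. Then tan θ_B(1→3) = n₃/n₁, so θ_B(1→3) = arctan(1.5381) = 56.97°.

θ_B ≈ 56.97°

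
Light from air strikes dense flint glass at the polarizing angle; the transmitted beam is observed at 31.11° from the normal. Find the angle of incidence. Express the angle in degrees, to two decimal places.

At Brewster's angle the reflected and refracted rays are perpendicular, so θ_B + θ_t = 90°.
θ_B = 90° − 31.11° = 58.89°.

θ_B ≈ 58.89°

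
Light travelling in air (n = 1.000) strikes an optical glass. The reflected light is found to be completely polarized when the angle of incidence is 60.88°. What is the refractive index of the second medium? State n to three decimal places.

At Brewster's angle, tan θ_B = n₂/n₁ with n₁ on the incident side (air) and n₂ on the transmitted side (an optical glass).
n₂ = n₁ tan θ_B = 1.000 × tan 60.88° = 1.795.

n ≈ 1.795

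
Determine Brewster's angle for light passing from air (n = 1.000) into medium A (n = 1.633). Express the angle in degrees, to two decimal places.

θ_B ≈ 58.52°

Here n₂/n₁ = 1.633/1.000 = 1.6330, and Brewster's law gives tan θ_B = n₂/n₁.
So θ_B = arctan 1.6330 = 58.52°.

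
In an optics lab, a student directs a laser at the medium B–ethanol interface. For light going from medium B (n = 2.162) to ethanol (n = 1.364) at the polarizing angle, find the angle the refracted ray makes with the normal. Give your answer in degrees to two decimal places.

tan θ_B = n₂/n₁ = 1.364/2.162 = 0.6309, so θ_B = 32.25°.
Since θ_B + θ_t = 90° at Brewster incidence, θ_t = 90° − 32.25° = 57.75°.

θ_t ≈ 57.75°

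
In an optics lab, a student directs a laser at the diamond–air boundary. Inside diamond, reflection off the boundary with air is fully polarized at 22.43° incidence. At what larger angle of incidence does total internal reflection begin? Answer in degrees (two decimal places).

tan θ_B = n₂/n₁ = tan 22.43° = 0.4128.
Total internal reflection: sin θ_c = n₂/n₁ = 0.4128.
θ_c = arcsin(0.4128) = 24.38°.

θ_c ≈ 24.38°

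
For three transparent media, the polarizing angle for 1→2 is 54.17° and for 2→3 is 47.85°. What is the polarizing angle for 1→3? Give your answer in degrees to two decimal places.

θ_B ≈ 56.83°

tan θ_B(1→2) = n₂/n₁ = tan 54.17° = 1.3850.
tan θ_B(2→3) = n₃/n₂ = tan 47.85° = 1.1048.
n₃/n₁ = 1.5301. Then tan θ_B(1→3) = n₃/n₁, so θ_B(1→3) = arctan(1.5301) = 56.83°.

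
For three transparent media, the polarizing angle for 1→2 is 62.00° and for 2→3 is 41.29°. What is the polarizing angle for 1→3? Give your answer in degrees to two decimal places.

θ_B ≈ 58.81°

n₂/n₁ = tan 62.00° = 1.8807 and n₃/n₂ = tan 41.29° = 0.8782.
So n₃/n₁ = (n₂/n₁)(n₃/n₂) = 1.8807 × 0.8782 = 1.6517.
θ_B(1→3) = arctan(1.6517) = 58.81°.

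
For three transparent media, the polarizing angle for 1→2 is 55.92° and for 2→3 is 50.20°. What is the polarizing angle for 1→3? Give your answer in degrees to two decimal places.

Each Brewster angle gives a ratio: n₂/n₁ = tan 55.92° = 1.4781, n₃/n₂ = tan 50.20° = 1.2002.
n₃/n₁ = 1.7741. Then tan θ_B(1→3) = n₃/n₁, so θ_B(1→3) = arctan(1.7741) = 60.59°.

θ_B ≈ 60.59°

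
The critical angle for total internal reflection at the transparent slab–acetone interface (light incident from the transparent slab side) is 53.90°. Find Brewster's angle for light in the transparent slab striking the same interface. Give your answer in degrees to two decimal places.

θ_B ≈ 38.94°

At the critical angle sin θ_c = n₂/n₁, giving n₂/n₁ = sin 53.90° = 0.8080.
Then tan θ_B = n₂/n₁ = 0.8080, so θ_B = arctan 0.8080 = 38.94°.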